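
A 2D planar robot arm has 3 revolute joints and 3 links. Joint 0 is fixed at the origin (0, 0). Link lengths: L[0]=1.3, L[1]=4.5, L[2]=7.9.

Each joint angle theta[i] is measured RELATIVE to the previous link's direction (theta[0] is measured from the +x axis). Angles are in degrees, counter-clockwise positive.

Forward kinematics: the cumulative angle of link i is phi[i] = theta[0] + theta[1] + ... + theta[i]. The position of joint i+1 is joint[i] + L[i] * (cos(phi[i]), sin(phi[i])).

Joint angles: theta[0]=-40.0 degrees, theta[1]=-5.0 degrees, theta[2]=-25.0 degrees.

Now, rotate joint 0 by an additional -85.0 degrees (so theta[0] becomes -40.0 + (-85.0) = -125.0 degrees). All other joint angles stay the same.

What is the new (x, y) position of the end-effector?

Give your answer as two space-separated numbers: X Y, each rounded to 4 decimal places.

Answer: -10.7980 -7.8508

Derivation:
joint[0] = (0.0000, 0.0000)  (base)
link 0: phi[0] = -125 = -125 deg
  cos(-125 deg) = -0.5736, sin(-125 deg) = -0.8192
  joint[1] = (0.0000, 0.0000) + 1.3 * (-0.5736, -0.8192) = (0.0000 + -0.7456, 0.0000 + -1.0649) = (-0.7456, -1.0649)
link 1: phi[1] = -125 + -5 = -130 deg
  cos(-130 deg) = -0.6428, sin(-130 deg) = -0.7660
  joint[2] = (-0.7456, -1.0649) + 4.5 * (-0.6428, -0.7660) = (-0.7456 + -2.8925, -1.0649 + -3.4472) = (-3.6382, -4.5121)
link 2: phi[2] = -125 + -5 + -25 = -155 deg
  cos(-155 deg) = -0.9063, sin(-155 deg) = -0.4226
  joint[3] = (-3.6382, -4.5121) + 7.9 * (-0.9063, -0.4226) = (-3.6382 + -7.1598, -4.5121 + -3.3387) = (-10.7980, -7.8508)
End effector: (-10.7980, -7.8508)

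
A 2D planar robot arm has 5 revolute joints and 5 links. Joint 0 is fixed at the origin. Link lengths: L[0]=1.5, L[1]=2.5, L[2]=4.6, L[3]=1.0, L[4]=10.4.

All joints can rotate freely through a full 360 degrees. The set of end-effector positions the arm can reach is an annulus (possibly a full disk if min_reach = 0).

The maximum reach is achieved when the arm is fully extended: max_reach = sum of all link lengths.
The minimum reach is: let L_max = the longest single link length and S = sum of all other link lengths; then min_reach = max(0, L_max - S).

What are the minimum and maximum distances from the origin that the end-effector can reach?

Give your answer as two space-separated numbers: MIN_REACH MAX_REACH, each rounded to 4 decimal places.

Link lengths: [1.5, 2.5, 4.6, 1.0, 10.4]
max_reach = 1.5 + 2.5 + 4.6 + 1 + 10.4 = 20
L_max = max([1.5, 2.5, 4.6, 1.0, 10.4]) = 10.4
S (sum of others) = 20 - 10.4 = 9.6
min_reach = max(0, 10.4 - 9.6) = max(0, 0.8) = 0.8

Answer: 0.8000 20.0000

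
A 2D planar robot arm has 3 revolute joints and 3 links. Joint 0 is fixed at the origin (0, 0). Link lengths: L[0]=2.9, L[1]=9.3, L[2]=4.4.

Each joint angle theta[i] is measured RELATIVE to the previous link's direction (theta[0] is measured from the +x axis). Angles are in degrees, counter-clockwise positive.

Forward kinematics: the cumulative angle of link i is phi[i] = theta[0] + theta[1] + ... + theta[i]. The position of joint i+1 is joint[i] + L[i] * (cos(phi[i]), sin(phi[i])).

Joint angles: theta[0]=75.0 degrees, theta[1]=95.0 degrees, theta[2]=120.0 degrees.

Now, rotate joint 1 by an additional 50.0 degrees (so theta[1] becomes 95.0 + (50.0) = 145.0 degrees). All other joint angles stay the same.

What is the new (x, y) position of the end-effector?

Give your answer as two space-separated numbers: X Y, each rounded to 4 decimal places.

joint[0] = (0.0000, 0.0000)  (base)
link 0: phi[0] = 75 = 75 deg
  cos(75 deg) = 0.2588, sin(75 deg) = 0.9659
  joint[1] = (0.0000, 0.0000) + 2.9 * (0.2588, 0.9659) = (0.0000 + 0.7506, 0.0000 + 2.8012) = (0.7506, 2.8012)
link 1: phi[1] = 75 + 145 = 220 deg
  cos(220 deg) = -0.7660, sin(220 deg) = -0.6428
  joint[2] = (0.7506, 2.8012) + 9.3 * (-0.7660, -0.6428) = (0.7506 + -7.1242, 2.8012 + -5.9779) = (-6.3736, -3.1767)
link 2: phi[2] = 75 + 145 + 120 = 340 deg
  cos(340 deg) = 0.9397, sin(340 deg) = -0.3420
  joint[3] = (-6.3736, -3.1767) + 4.4 * (0.9397, -0.3420) = (-6.3736 + 4.1346, -3.1767 + -1.5049) = (-2.2390, -4.6816)
End effector: (-2.2390, -4.6816)

Answer: -2.2390 -4.6816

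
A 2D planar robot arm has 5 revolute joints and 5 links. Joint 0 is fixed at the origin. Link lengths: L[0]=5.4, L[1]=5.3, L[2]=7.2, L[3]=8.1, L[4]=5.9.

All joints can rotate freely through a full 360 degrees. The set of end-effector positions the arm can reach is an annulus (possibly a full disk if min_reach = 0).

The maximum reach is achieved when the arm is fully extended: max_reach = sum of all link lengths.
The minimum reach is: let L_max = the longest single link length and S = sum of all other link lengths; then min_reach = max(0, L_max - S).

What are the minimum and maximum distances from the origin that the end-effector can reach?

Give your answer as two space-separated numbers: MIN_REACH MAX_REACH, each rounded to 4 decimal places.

Answer: 0.0000 31.9000

Derivation:
Link lengths: [5.4, 5.3, 7.2, 8.1, 5.9]
max_reach = 5.4 + 5.3 + 7.2 + 8.1 + 5.9 = 31.9
L_max = max([5.4, 5.3, 7.2, 8.1, 5.9]) = 8.1
S (sum of others) = 31.9 - 8.1 = 23.8
min_reach = max(0, 8.1 - 23.8) = max(0, -15.7) = 0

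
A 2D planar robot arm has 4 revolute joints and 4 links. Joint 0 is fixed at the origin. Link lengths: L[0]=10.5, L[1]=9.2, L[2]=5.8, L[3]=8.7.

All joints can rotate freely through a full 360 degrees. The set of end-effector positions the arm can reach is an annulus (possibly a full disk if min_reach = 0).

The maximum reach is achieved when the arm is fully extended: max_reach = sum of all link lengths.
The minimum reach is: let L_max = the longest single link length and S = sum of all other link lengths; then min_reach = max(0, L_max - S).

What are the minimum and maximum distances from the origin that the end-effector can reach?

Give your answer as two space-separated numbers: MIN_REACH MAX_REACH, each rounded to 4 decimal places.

Link lengths: [10.5, 9.2, 5.8, 8.7]
max_reach = 10.5 + 9.2 + 5.8 + 8.7 = 34.2
L_max = max([10.5, 9.2, 5.8, 8.7]) = 10.5
S (sum of others) = 34.2 - 10.5 = 23.7
min_reach = max(0, 10.5 - 23.7) = max(0, -13.2) = 0

Answer: 0.0000 34.2000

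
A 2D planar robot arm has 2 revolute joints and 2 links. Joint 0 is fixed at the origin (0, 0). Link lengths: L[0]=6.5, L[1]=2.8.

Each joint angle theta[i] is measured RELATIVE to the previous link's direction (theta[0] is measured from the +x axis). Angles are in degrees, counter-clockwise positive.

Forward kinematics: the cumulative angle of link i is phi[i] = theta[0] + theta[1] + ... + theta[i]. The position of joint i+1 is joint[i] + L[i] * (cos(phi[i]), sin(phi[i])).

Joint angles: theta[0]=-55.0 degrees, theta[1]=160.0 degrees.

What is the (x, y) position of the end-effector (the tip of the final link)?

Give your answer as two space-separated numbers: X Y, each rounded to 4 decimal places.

Answer: 3.0036 -2.6199

Derivation:
joint[0] = (0.0000, 0.0000)  (base)
link 0: phi[0] = -55 = -55 deg
  cos(-55 deg) = 0.5736, sin(-55 deg) = -0.8192
  joint[1] = (0.0000, 0.0000) + 6.5 * (0.5736, -0.8192) = (0.0000 + 3.7282, 0.0000 + -5.3245) = (3.7282, -5.3245)
link 1: phi[1] = -55 + 160 = 105 deg
  cos(105 deg) = -0.2588, sin(105 deg) = 0.9659
  joint[2] = (3.7282, -5.3245) + 2.8 * (-0.2588, 0.9659) = (3.7282 + -0.7247, -5.3245 + 2.7046) = (3.0036, -2.6199)
End effector: (3.0036, -2.6199)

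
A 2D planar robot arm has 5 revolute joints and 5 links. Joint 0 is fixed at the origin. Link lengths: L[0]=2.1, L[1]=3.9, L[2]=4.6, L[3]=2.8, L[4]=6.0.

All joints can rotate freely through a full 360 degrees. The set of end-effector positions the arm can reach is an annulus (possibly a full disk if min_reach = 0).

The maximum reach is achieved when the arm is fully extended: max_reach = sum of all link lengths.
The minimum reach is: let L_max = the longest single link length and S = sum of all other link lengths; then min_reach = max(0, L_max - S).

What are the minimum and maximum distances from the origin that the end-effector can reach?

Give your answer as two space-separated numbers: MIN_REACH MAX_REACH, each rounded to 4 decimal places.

Answer: 0.0000 19.4000

Derivation:
Link lengths: [2.1, 3.9, 4.6, 2.8, 6.0]
max_reach = 2.1 + 3.9 + 4.6 + 2.8 + 6 = 19.4
L_max = max([2.1, 3.9, 4.6, 2.8, 6.0]) = 6
S (sum of others) = 19.4 - 6 = 13.4
min_reach = max(0, 6 - 13.4) = max(0, -7.4) = 0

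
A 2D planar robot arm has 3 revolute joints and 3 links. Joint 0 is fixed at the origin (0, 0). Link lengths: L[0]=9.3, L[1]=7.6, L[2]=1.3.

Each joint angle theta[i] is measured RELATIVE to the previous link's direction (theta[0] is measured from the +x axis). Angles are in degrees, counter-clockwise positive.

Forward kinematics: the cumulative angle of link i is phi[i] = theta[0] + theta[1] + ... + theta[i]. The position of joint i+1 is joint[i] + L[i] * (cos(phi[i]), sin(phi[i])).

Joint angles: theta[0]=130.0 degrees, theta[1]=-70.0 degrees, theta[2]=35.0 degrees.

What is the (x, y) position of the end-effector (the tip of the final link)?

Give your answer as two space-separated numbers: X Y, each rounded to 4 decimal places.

Answer: -2.2912 15.0011

Derivation:
joint[0] = (0.0000, 0.0000)  (base)
link 0: phi[0] = 130 = 130 deg
  cos(130 deg) = -0.6428, sin(130 deg) = 0.7660
  joint[1] = (0.0000, 0.0000) + 9.3 * (-0.6428, 0.7660) = (0.0000 + -5.9779, 0.0000 + 7.1242) = (-5.9779, 7.1242)
link 1: phi[1] = 130 + -70 = 60 deg
  cos(60 deg) = 0.5000, sin(60 deg) = 0.8660
  joint[2] = (-5.9779, 7.1242) + 7.6 * (0.5000, 0.8660) = (-5.9779 + 3.8000, 7.1242 + 6.5818) = (-2.1779, 13.7060)
link 2: phi[2] = 130 + -70 + 35 = 95 deg
  cos(95 deg) = -0.0872, sin(95 deg) = 0.9962
  joint[3] = (-2.1779, 13.7060) + 1.3 * (-0.0872, 0.9962) = (-2.1779 + -0.1133, 13.7060 + 1.2951) = (-2.2912, 15.0011)
End effector: (-2.2912, 15.0011)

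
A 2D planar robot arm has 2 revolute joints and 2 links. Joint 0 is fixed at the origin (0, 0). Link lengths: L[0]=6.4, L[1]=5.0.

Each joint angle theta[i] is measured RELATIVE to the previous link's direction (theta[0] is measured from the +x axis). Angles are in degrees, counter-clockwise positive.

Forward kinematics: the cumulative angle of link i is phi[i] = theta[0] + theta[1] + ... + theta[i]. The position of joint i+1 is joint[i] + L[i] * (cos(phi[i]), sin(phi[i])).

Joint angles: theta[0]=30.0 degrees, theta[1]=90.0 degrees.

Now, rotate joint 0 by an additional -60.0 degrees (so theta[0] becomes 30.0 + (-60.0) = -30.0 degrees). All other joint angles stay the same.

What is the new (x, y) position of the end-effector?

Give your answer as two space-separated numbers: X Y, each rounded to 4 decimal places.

joint[0] = (0.0000, 0.0000)  (base)
link 0: phi[0] = -30 = -30 deg
  cos(-30 deg) = 0.8660, sin(-30 deg) = -0.5000
  joint[1] = (0.0000, 0.0000) + 6.4 * (0.8660, -0.5000) = (0.0000 + 5.5426, 0.0000 + -3.2000) = (5.5426, -3.2000)
link 1: phi[1] = -30 + 90 = 60 deg
  cos(60 deg) = 0.5000, sin(60 deg) = 0.8660
  joint[2] = (5.5426, -3.2000) + 5 * (0.5000, 0.8660) = (5.5426 + 2.5000, -3.2000 + 4.3301) = (8.0426, 1.1301)
End effector: (8.0426, 1.1301)

Answer: 8.0426 1.1301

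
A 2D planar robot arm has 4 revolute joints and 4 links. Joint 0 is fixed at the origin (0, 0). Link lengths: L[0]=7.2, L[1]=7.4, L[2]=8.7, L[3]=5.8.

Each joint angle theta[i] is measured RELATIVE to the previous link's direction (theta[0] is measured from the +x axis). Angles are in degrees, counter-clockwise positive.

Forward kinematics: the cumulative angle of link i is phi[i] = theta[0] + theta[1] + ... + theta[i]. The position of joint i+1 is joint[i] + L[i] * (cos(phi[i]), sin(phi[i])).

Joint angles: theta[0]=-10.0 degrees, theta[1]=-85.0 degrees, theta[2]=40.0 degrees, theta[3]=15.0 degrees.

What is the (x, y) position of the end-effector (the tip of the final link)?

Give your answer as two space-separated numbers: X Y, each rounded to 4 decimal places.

Answer: 15.8788 -19.4769

Derivation:
joint[0] = (0.0000, 0.0000)  (base)
link 0: phi[0] = -10 = -10 deg
  cos(-10 deg) = 0.9848, sin(-10 deg) = -0.1736
  joint[1] = (0.0000, 0.0000) + 7.2 * (0.9848, -0.1736) = (0.0000 + 7.0906, 0.0000 + -1.2503) = (7.0906, -1.2503)
link 1: phi[1] = -10 + -85 = -95 deg
  cos(-95 deg) = -0.0872, sin(-95 deg) = -0.9962
  joint[2] = (7.0906, -1.2503) + 7.4 * (-0.0872, -0.9962) = (7.0906 + -0.6450, -1.2503 + -7.3718) = (6.4457, -8.6221)
link 2: phi[2] = -10 + -85 + 40 = -55 deg
  cos(-55 deg) = 0.5736, sin(-55 deg) = -0.8192
  joint[3] = (6.4457, -8.6221) + 8.7 * (0.5736, -0.8192) = (6.4457 + 4.9901, -8.6221 + -7.1266) = (11.4358, -15.7487)
link 3: phi[3] = -10 + -85 + 40 + 15 = -40 deg
  cos(-40 deg) = 0.7660, sin(-40 deg) = -0.6428
  joint[4] = (11.4358, -15.7487) + 5.8 * (0.7660, -0.6428) = (11.4358 + 4.4431, -15.7487 + -3.7282) = (15.8788, -19.4769)
End effector: (15.8788, -19.4769)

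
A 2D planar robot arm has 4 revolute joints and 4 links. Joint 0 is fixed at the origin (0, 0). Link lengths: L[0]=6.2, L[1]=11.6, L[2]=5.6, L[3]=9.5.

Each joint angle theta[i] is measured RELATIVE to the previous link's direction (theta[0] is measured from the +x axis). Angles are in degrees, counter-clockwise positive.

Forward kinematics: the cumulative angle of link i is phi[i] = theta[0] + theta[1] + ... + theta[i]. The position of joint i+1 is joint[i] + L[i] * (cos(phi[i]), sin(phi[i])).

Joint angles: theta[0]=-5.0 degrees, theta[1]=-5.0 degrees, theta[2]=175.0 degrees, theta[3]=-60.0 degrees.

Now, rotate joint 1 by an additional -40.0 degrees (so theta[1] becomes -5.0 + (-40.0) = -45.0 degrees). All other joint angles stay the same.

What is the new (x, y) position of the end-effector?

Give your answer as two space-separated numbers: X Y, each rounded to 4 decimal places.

Answer: 14.4356 3.7707

Derivation:
joint[0] = (0.0000, 0.0000)  (base)
link 0: phi[0] = -5 = -5 deg
  cos(-5 deg) = 0.9962, sin(-5 deg) = -0.0872
  joint[1] = (0.0000, 0.0000) + 6.2 * (0.9962, -0.0872) = (0.0000 + 6.1764, 0.0000 + -0.5404) = (6.1764, -0.5404)
link 1: phi[1] = -5 + -45 = -50 deg
  cos(-50 deg) = 0.6428, sin(-50 deg) = -0.7660
  joint[2] = (6.1764, -0.5404) + 11.6 * (0.6428, -0.7660) = (6.1764 + 7.4563, -0.5404 + -8.8861) = (13.6327, -9.4265)
link 2: phi[2] = -5 + -45 + 175 = 125 deg
  cos(125 deg) = -0.5736, sin(125 deg) = 0.8192
  joint[3] = (13.6327, -9.4265) + 5.6 * (-0.5736, 0.8192) = (13.6327 + -3.2120, -9.4265 + 4.5873) = (10.4207, -4.8392)
link 3: phi[3] = -5 + -45 + 175 + -60 = 65 deg
  cos(65 deg) = 0.4226, sin(65 deg) = 0.9063
  joint[4] = (10.4207, -4.8392) + 9.5 * (0.4226, 0.9063) = (10.4207 + 4.0149, -4.8392 + 8.6099) = (14.4356, 3.7707)
End effector: (14.4356, 3.7707)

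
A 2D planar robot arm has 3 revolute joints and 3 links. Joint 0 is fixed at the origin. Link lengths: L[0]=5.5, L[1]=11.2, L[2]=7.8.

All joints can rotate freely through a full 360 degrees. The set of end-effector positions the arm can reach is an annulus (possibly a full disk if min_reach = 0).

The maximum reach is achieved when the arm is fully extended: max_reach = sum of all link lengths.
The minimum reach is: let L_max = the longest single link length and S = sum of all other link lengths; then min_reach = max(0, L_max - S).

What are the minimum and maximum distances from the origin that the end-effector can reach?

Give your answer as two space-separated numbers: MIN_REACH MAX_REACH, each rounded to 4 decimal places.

Answer: 0.0000 24.5000

Derivation:
Link lengths: [5.5, 11.2, 7.8]
max_reach = 5.5 + 11.2 + 7.8 = 24.5
L_max = max([5.5, 11.2, 7.8]) = 11.2
S (sum of others) = 24.5 - 11.2 = 13.3
min_reach = max(0, 11.2 - 13.3) = max(0, -2.1) = 0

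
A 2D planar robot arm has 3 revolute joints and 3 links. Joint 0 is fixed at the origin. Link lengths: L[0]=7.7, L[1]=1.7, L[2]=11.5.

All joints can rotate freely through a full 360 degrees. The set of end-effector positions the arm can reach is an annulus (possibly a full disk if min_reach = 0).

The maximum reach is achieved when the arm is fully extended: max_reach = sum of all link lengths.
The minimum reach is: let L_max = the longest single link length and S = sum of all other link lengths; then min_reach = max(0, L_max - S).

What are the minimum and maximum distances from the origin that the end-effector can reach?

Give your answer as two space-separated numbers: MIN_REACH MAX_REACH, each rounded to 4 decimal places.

Link lengths: [7.7, 1.7, 11.5]
max_reach = 7.7 + 1.7 + 11.5 = 20.9
L_max = max([7.7, 1.7, 11.5]) = 11.5
S (sum of others) = 20.9 - 11.5 = 9.4
min_reach = max(0, 11.5 - 9.4) = max(0, 2.1) = 2.1

Answer: 2.1000 20.9000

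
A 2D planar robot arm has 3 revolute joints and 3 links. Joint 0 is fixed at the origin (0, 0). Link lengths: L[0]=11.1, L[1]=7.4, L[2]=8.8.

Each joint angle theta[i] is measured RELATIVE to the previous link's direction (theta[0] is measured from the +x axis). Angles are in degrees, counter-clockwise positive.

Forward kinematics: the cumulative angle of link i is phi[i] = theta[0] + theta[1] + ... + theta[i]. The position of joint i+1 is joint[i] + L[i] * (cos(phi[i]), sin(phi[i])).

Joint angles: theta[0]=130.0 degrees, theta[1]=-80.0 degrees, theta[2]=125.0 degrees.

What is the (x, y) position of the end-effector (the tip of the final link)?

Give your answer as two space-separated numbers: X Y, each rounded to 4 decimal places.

joint[0] = (0.0000, 0.0000)  (base)
link 0: phi[0] = 130 = 130 deg
  cos(130 deg) = -0.6428, sin(130 deg) = 0.7660
  joint[1] = (0.0000, 0.0000) + 11.1 * (-0.6428, 0.7660) = (0.0000 + -7.1349, 0.0000 + 8.5031) = (-7.1349, 8.5031)
link 1: phi[1] = 130 + -80 = 50 deg
  cos(50 deg) = 0.6428, sin(50 deg) = 0.7660
  joint[2] = (-7.1349, 8.5031) + 7.4 * (0.6428, 0.7660) = (-7.1349 + 4.7566, 8.5031 + 5.6687) = (-2.3783, 14.1718)
link 2: phi[2] = 130 + -80 + 125 = 175 deg
  cos(175 deg) = -0.9962, sin(175 deg) = 0.0872
  joint[3] = (-2.3783, 14.1718) + 8.8 * (-0.9962, 0.0872) = (-2.3783 + -8.7665, 14.1718 + 0.7670) = (-11.1448, 14.9388)
End effector: (-11.1448, 14.9388)

Answer: -11.1448 14.9388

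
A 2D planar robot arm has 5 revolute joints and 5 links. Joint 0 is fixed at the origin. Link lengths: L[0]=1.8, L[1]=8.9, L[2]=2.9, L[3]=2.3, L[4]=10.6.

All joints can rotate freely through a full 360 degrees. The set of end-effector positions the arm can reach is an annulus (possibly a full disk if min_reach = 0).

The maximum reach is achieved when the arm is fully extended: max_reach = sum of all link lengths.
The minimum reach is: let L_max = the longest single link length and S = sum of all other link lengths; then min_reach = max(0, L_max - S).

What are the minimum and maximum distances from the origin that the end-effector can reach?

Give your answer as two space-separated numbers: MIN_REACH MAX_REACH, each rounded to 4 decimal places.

Answer: 0.0000 26.5000

Derivation:
Link lengths: [1.8, 8.9, 2.9, 2.3, 10.6]
max_reach = 1.8 + 8.9 + 2.9 + 2.3 + 10.6 = 26.5
L_max = max([1.8, 8.9, 2.9, 2.3, 10.6]) = 10.6
S (sum of others) = 26.5 - 10.6 = 15.9
min_reach = max(0, 10.6 - 15.9) = max(0, -5.3) = 0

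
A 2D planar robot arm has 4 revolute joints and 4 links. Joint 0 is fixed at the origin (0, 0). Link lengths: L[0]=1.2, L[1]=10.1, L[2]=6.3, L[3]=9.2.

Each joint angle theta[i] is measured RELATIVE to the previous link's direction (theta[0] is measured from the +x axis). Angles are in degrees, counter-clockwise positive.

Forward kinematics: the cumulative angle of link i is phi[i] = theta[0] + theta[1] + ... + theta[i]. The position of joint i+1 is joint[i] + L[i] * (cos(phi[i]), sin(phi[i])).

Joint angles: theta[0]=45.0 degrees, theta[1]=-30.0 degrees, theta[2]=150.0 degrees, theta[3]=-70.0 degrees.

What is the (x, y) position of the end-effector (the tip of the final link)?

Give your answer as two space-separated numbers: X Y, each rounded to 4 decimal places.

Answer: 3.7172 14.2582

Derivation:
joint[0] = (0.0000, 0.0000)  (base)
link 0: phi[0] = 45 = 45 deg
  cos(45 deg) = 0.7071, sin(45 deg) = 0.7071
  joint[1] = (0.0000, 0.0000) + 1.2 * (0.7071, 0.7071) = (0.0000 + 0.8485, 0.0000 + 0.8485) = (0.8485, 0.8485)
link 1: phi[1] = 45 + -30 = 15 deg
  cos(15 deg) = 0.9659, sin(15 deg) = 0.2588
  joint[2] = (0.8485, 0.8485) + 10.1 * (0.9659, 0.2588) = (0.8485 + 9.7559, 0.8485 + 2.6141) = (10.6044, 3.4626)
link 2: phi[2] = 45 + -30 + 150 = 165 deg
  cos(165 deg) = -0.9659, sin(165 deg) = 0.2588
  joint[3] = (10.6044, 3.4626) + 6.3 * (-0.9659, 0.2588) = (10.6044 + -6.0853, 3.4626 + 1.6306) = (4.5190, 5.0932)
link 3: phi[3] = 45 + -30 + 150 + -70 = 95 deg
  cos(95 deg) = -0.0872, sin(95 deg) = 0.9962
  joint[4] = (4.5190, 5.0932) + 9.2 * (-0.0872, 0.9962) = (4.5190 + -0.8018, 5.0932 + 9.1650) = (3.7172, 14.2582)
End effector: (3.7172, 14.2582)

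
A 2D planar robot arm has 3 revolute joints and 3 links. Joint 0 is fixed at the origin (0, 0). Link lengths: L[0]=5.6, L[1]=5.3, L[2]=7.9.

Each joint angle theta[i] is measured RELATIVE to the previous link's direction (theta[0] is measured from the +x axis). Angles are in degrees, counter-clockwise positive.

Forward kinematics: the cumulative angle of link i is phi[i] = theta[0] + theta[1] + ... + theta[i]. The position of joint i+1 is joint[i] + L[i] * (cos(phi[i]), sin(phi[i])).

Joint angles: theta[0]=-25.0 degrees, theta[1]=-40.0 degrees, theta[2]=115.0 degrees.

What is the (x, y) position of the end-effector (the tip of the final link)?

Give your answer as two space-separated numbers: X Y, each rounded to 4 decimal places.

Answer: 12.3932 -1.1183

Derivation:
joint[0] = (0.0000, 0.0000)  (base)
link 0: phi[0] = -25 = -25 deg
  cos(-25 deg) = 0.9063, sin(-25 deg) = -0.4226
  joint[1] = (0.0000, 0.0000) + 5.6 * (0.9063, -0.4226) = (0.0000 + 5.0753, 0.0000 + -2.3667) = (5.0753, -2.3667)
link 1: phi[1] = -25 + -40 = -65 deg
  cos(-65 deg) = 0.4226, sin(-65 deg) = -0.9063
  joint[2] = (5.0753, -2.3667) + 5.3 * (0.4226, -0.9063) = (5.0753 + 2.2399, -2.3667 + -4.8034) = (7.3152, -7.1701)
link 2: phi[2] = -25 + -40 + 115 = 50 deg
  cos(50 deg) = 0.6428, sin(50 deg) = 0.7660
  joint[3] = (7.3152, -7.1701) + 7.9 * (0.6428, 0.7660) = (7.3152 + 5.0780, -7.1701 + 6.0518) = (12.3932, -1.1183)
End effector: (12.3932, -1.1183)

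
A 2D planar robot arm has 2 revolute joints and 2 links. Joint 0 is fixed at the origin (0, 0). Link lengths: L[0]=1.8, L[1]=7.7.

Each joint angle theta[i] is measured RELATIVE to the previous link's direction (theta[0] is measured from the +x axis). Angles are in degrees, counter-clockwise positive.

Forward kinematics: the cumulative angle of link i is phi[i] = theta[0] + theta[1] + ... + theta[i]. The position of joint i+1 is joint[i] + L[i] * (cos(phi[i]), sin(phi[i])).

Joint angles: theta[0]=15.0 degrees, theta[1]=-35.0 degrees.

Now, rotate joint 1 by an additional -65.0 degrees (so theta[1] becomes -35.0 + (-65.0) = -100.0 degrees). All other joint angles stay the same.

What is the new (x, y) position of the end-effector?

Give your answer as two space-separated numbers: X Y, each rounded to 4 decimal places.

Answer: 2.4098 -7.2048

Derivation:
joint[0] = (0.0000, 0.0000)  (base)
link 0: phi[0] = 15 = 15 deg
  cos(15 deg) = 0.9659, sin(15 deg) = 0.2588
  joint[1] = (0.0000, 0.0000) + 1.8 * (0.9659, 0.2588) = (0.0000 + 1.7387, 0.0000 + 0.4659) = (1.7387, 0.4659)
link 1: phi[1] = 15 + -100 = -85 deg
  cos(-85 deg) = 0.0872, sin(-85 deg) = -0.9962
  joint[2] = (1.7387, 0.4659) + 7.7 * (0.0872, -0.9962) = (1.7387 + 0.6711, 0.4659 + -7.6707) = (2.4098, -7.2048)
End effector: (2.4098, -7.2048)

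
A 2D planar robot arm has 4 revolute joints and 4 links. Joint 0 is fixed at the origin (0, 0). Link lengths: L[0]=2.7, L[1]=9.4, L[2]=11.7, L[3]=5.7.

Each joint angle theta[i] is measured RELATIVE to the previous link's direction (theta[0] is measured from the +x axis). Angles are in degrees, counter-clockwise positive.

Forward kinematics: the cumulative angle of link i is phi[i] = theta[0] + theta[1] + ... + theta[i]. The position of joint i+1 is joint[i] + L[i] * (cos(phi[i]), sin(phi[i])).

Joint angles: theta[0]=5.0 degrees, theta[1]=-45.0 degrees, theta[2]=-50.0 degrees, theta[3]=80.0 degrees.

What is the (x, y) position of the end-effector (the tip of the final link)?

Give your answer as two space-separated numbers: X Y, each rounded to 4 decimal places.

Answer: 15.5039 -18.4967

Derivation:
joint[0] = (0.0000, 0.0000)  (base)
link 0: phi[0] = 5 = 5 deg
  cos(5 deg) = 0.9962, sin(5 deg) = 0.0872
  joint[1] = (0.0000, 0.0000) + 2.7 * (0.9962, 0.0872) = (0.0000 + 2.6897, 0.0000 + 0.2353) = (2.6897, 0.2353)
link 1: phi[1] = 5 + -45 = -40 deg
  cos(-40 deg) = 0.7660, sin(-40 deg) = -0.6428
  joint[2] = (2.6897, 0.2353) + 9.4 * (0.7660, -0.6428) = (2.6897 + 7.2008, 0.2353 + -6.0422) = (9.8905, -5.8069)
link 2: phi[2] = 5 + -45 + -50 = -90 deg
  cos(-90 deg) = 0.0000, sin(-90 deg) = -1.0000
  joint[3] = (9.8905, -5.8069) + 11.7 * (0.0000, -1.0000) = (9.8905 + 0.0000, -5.8069 + -11.7000) = (9.8905, -17.5069)
link 3: phi[3] = 5 + -45 + -50 + 80 = -10 deg
  cos(-10 deg) = 0.9848, sin(-10 deg) = -0.1736
  joint[4] = (9.8905, -17.5069) + 5.7 * (0.9848, -0.1736) = (9.8905 + 5.6134, -17.5069 + -0.9898) = (15.5039, -18.4967)
End effector: (15.5039, -18.4967)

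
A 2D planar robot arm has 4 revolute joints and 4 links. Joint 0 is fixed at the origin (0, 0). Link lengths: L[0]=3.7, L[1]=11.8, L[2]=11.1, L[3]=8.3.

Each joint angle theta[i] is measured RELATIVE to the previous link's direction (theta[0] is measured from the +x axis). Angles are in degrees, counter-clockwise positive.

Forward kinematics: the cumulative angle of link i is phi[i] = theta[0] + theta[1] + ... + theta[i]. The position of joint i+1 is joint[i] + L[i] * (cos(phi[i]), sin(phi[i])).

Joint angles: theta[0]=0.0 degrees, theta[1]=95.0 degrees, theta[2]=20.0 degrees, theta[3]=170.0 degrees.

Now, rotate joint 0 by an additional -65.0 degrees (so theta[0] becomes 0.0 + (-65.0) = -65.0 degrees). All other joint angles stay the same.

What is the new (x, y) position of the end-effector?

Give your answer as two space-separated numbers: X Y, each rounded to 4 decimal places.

joint[0] = (0.0000, 0.0000)  (base)
link 0: phi[0] = -65 = -65 deg
  cos(-65 deg) = 0.4226, sin(-65 deg) = -0.9063
  joint[1] = (0.0000, 0.0000) + 3.7 * (0.4226, -0.9063) = (0.0000 + 1.5637, 0.0000 + -3.3533) = (1.5637, -3.3533)
link 1: phi[1] = -65 + 95 = 30 deg
  cos(30 deg) = 0.8660, sin(30 deg) = 0.5000
  joint[2] = (1.5637, -3.3533) + 11.8 * (0.8660, 0.5000) = (1.5637 + 10.2191, -3.3533 + 5.9000) = (11.7828, 2.5467)
link 2: phi[2] = -65 + 95 + 20 = 50 deg
  cos(50 deg) = 0.6428, sin(50 deg) = 0.7660
  joint[3] = (11.7828, 2.5467) + 11.1 * (0.6428, 0.7660) = (11.7828 + 7.1349, 2.5467 + 8.5031) = (18.9177, 11.0498)
link 3: phi[3] = -65 + 95 + 20 + 170 = 220 deg
  cos(220 deg) = -0.7660, sin(220 deg) = -0.6428
  joint[4] = (18.9177, 11.0498) + 8.3 * (-0.7660, -0.6428) = (18.9177 + -6.3582, 11.0498 + -5.3351) = (12.5596, 5.7146)
End effector: (12.5596, 5.7146)

Answer: 12.5596 5.7146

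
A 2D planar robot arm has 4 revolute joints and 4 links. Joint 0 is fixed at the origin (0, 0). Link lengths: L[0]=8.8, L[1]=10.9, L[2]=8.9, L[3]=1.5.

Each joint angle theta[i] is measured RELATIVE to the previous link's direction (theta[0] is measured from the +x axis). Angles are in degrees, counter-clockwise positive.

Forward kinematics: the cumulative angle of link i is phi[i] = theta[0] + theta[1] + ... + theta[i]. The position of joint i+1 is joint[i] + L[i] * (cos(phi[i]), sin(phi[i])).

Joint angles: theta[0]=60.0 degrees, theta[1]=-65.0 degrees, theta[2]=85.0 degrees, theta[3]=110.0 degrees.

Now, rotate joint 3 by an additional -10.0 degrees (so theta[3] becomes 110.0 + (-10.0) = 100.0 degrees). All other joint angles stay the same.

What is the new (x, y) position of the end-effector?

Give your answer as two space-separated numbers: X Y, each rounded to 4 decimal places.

Answer: 15.3040 15.4358

Derivation:
joint[0] = (0.0000, 0.0000)  (base)
link 0: phi[0] = 60 = 60 deg
  cos(60 deg) = 0.5000, sin(60 deg) = 0.8660
  joint[1] = (0.0000, 0.0000) + 8.8 * (0.5000, 0.8660) = (0.0000 + 4.4000, 0.0000 + 7.6210) = (4.4000, 7.6210)
link 1: phi[1] = 60 + -65 = -5 deg
  cos(-5 deg) = 0.9962, sin(-5 deg) = -0.0872
  joint[2] = (4.4000, 7.6210) + 10.9 * (0.9962, -0.0872) = (4.4000 + 10.8585, 7.6210 + -0.9500) = (15.2585, 6.6710)
link 2: phi[2] = 60 + -65 + 85 = 80 deg
  cos(80 deg) = 0.1736, sin(80 deg) = 0.9848
  joint[3] = (15.2585, 6.6710) + 8.9 * (0.1736, 0.9848) = (15.2585 + 1.5455, 6.6710 + 8.7648) = (16.8040, 15.4358)
link 3: phi[3] = 60 + -65 + 85 + 100 = 180 deg
  cos(180 deg) = -1.0000, sin(180 deg) = 0.0000
  joint[4] = (16.8040, 15.4358) + 1.5 * (-1.0000, 0.0000) = (16.8040 + -1.5000, 15.4358 + 0.0000) = (15.3040, 15.4358)
End effector: (15.3040, 15.4358)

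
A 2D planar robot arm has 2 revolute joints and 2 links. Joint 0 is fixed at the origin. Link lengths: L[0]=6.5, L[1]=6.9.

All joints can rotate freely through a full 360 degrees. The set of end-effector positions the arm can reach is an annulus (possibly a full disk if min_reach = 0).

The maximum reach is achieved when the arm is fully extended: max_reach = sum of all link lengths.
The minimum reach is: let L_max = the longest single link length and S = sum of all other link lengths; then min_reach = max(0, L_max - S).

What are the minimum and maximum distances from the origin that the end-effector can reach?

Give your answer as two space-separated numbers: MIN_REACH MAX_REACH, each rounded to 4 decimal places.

Answer: 0.4000 13.4000

Derivation:
Link lengths: [6.5, 6.9]
max_reach = 6.5 + 6.9 = 13.4
L_max = max([6.5, 6.9]) = 6.9
S (sum of others) = 13.4 - 6.9 = 6.5
min_reach = max(0, 6.9 - 6.5) = max(0, 0.4) = 0.4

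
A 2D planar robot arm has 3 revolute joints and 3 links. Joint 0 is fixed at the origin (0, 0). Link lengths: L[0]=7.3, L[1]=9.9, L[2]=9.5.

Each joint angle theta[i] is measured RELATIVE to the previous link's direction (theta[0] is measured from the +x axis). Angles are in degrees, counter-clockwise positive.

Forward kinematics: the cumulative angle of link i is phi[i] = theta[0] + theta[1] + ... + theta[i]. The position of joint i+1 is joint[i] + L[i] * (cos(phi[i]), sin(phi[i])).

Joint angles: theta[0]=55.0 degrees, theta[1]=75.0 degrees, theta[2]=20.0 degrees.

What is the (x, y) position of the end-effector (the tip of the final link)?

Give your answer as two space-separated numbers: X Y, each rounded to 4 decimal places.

Answer: -10.4037 18.3136

Derivation:
joint[0] = (0.0000, 0.0000)  (base)
link 0: phi[0] = 55 = 55 deg
  cos(55 deg) = 0.5736, sin(55 deg) = 0.8192
  joint[1] = (0.0000, 0.0000) + 7.3 * (0.5736, 0.8192) = (0.0000 + 4.1871, 0.0000 + 5.9798) = (4.1871, 5.9798)
link 1: phi[1] = 55 + 75 = 130 deg
  cos(130 deg) = -0.6428, sin(130 deg) = 0.7660
  joint[2] = (4.1871, 5.9798) + 9.9 * (-0.6428, 0.7660) = (4.1871 + -6.3636, 5.9798 + 7.5838) = (-2.1765, 13.5636)
link 2: phi[2] = 55 + 75 + 20 = 150 deg
  cos(150 deg) = -0.8660, sin(150 deg) = 0.5000
  joint[3] = (-2.1765, 13.5636) + 9.5 * (-0.8660, 0.5000) = (-2.1765 + -8.2272, 13.5636 + 4.7500) = (-10.4037, 18.3136)
End effector: (-10.4037, 18.3136)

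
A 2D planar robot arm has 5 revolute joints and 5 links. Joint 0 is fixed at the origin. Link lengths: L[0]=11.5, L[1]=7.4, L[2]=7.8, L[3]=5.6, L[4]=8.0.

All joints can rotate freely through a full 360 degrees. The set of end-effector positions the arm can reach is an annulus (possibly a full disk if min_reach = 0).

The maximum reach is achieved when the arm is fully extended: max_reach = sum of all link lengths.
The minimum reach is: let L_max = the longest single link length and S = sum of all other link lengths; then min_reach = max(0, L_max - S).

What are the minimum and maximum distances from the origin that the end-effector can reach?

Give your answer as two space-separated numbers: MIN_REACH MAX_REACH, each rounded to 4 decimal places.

Answer: 0.0000 40.3000

Derivation:
Link lengths: [11.5, 7.4, 7.8, 5.6, 8.0]
max_reach = 11.5 + 7.4 + 7.8 + 5.6 + 8 = 40.3
L_max = max([11.5, 7.4, 7.8, 5.6, 8.0]) = 11.5
S (sum of others) = 40.3 - 11.5 = 28.8
min_reach = max(0, 11.5 - 28.8) = max(0, -17.3) = 0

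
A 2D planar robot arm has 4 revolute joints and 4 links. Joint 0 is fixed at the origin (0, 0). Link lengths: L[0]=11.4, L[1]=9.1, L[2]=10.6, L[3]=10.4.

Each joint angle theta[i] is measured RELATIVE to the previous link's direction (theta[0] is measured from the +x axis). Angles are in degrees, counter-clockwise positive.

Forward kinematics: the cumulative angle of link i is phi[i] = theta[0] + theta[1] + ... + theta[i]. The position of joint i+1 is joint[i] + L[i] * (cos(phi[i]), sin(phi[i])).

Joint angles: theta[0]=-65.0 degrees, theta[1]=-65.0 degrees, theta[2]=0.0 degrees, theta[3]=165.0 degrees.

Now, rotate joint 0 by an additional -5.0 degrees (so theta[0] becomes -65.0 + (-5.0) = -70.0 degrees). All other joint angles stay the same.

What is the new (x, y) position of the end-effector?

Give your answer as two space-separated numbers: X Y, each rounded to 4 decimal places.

joint[0] = (0.0000, 0.0000)  (base)
link 0: phi[0] = -70 = -70 deg
  cos(-70 deg) = 0.3420, sin(-70 deg) = -0.9397
  joint[1] = (0.0000, 0.0000) + 11.4 * (0.3420, -0.9397) = (0.0000 + 3.8990, 0.0000 + -10.7125) = (3.8990, -10.7125)
link 1: phi[1] = -70 + -65 = -135 deg
  cos(-135 deg) = -0.7071, sin(-135 deg) = -0.7071
  joint[2] = (3.8990, -10.7125) + 9.1 * (-0.7071, -0.7071) = (3.8990 + -6.4347, -10.7125 + -6.4347) = (-2.5356, -17.1472)
link 2: phi[2] = -70 + -65 + 0 = -135 deg
  cos(-135 deg) = -0.7071, sin(-135 deg) = -0.7071
  joint[3] = (-2.5356, -17.1472) + 10.6 * (-0.7071, -0.7071) = (-2.5356 + -7.4953, -17.1472 + -7.4953) = (-10.0310, -24.6425)
link 3: phi[3] = -70 + -65 + 0 + 165 = 30 deg
  cos(30 deg) = 0.8660, sin(30 deg) = 0.5000
  joint[4] = (-10.0310, -24.6425) + 10.4 * (0.8660, 0.5000) = (-10.0310 + 9.0067, -24.6425 + 5.2000) = (-1.0243, -19.4425)
End effector: (-1.0243, -19.4425)

Answer: -1.0243 -19.4425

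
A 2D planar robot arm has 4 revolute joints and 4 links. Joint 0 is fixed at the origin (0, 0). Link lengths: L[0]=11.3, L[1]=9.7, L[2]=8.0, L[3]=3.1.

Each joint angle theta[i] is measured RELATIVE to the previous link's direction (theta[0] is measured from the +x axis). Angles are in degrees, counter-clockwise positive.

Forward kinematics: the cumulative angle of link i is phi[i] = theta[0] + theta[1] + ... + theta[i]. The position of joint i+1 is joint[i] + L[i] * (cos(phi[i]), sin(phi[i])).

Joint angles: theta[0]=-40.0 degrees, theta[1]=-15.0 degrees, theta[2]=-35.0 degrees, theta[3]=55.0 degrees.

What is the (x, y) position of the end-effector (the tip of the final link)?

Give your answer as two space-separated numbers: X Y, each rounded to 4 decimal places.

Answer: 16.7594 -24.9874

Derivation:
joint[0] = (0.0000, 0.0000)  (base)
link 0: phi[0] = -40 = -40 deg
  cos(-40 deg) = 0.7660, sin(-40 deg) = -0.6428
  joint[1] = (0.0000, 0.0000) + 11.3 * (0.7660, -0.6428) = (0.0000 + 8.6563, 0.0000 + -7.2635) = (8.6563, -7.2635)
link 1: phi[1] = -40 + -15 = -55 deg
  cos(-55 deg) = 0.5736, sin(-55 deg) = -0.8192
  joint[2] = (8.6563, -7.2635) + 9.7 * (0.5736, -0.8192) = (8.6563 + 5.5637, -7.2635 + -7.9458) = (14.2200, -15.2093)
link 2: phi[2] = -40 + -15 + -35 = -90 deg
  cos(-90 deg) = 0.0000, sin(-90 deg) = -1.0000
  joint[3] = (14.2200, -15.2093) + 8 * (0.0000, -1.0000) = (14.2200 + 0.0000, -15.2093 + -8.0000) = (14.2200, -23.2093)
link 3: phi[3] = -40 + -15 + -35 + 55 = -35 deg
  cos(-35 deg) = 0.8192, sin(-35 deg) = -0.5736
  joint[4] = (14.2200, -23.2093) + 3.1 * (0.8192, -0.5736) = (14.2200 + 2.5394, -23.2093 + -1.7781) = (16.7594, -24.9874)
End effector: (16.7594, -24.9874)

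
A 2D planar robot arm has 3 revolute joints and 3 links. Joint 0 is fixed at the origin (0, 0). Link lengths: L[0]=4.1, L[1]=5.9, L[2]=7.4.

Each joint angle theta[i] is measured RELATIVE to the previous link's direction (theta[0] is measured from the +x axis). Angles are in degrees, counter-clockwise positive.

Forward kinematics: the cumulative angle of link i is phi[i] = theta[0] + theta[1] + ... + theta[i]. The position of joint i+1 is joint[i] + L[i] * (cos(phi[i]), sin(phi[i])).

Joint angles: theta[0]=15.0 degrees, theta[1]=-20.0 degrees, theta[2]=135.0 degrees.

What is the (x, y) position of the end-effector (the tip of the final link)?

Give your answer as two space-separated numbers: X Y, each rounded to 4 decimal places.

joint[0] = (0.0000, 0.0000)  (base)
link 0: phi[0] = 15 = 15 deg
  cos(15 deg) = 0.9659, sin(15 deg) = 0.2588
  joint[1] = (0.0000, 0.0000) + 4.1 * (0.9659, 0.2588) = (0.0000 + 3.9603, 0.0000 + 1.0612) = (3.9603, 1.0612)
link 1: phi[1] = 15 + -20 = -5 deg
  cos(-5 deg) = 0.9962, sin(-5 deg) = -0.0872
  joint[2] = (3.9603, 1.0612) + 5.9 * (0.9962, -0.0872) = (3.9603 + 5.8775, 1.0612 + -0.5142) = (9.8378, 0.5469)
link 2: phi[2] = 15 + -20 + 135 = 130 deg
  cos(130 deg) = -0.6428, sin(130 deg) = 0.7660
  joint[3] = (9.8378, 0.5469) + 7.4 * (-0.6428, 0.7660) = (9.8378 + -4.7566, 0.5469 + 5.6687) = (5.0812, 6.2157)
End effector: (5.0812, 6.2157)

Answer: 5.0812 6.2157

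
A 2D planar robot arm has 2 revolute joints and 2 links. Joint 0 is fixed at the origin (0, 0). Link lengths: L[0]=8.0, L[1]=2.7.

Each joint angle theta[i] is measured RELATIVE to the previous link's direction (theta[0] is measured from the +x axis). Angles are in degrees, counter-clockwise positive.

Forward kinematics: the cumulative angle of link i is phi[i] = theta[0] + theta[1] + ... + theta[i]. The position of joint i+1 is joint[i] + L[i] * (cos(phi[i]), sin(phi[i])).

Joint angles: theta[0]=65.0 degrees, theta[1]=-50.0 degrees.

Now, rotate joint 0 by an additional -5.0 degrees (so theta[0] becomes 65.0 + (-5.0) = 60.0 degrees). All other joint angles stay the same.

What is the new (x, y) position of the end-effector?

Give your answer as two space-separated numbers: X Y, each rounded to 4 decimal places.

Answer: 6.6590 7.3971

Derivation:
joint[0] = (0.0000, 0.0000)  (base)
link 0: phi[0] = 60 = 60 deg
  cos(60 deg) = 0.5000, sin(60 deg) = 0.8660
  joint[1] = (0.0000, 0.0000) + 8 * (0.5000, 0.8660) = (0.0000 + 4.0000, 0.0000 + 6.9282) = (4.0000, 6.9282)
link 1: phi[1] = 60 + -50 = 10 deg
  cos(10 deg) = 0.9848, sin(10 deg) = 0.1736
  joint[2] = (4.0000, 6.9282) + 2.7 * (0.9848, 0.1736) = (4.0000 + 2.6590, 6.9282 + 0.4689) = (6.6590, 7.3971)
End effector: (6.6590, 7.3971)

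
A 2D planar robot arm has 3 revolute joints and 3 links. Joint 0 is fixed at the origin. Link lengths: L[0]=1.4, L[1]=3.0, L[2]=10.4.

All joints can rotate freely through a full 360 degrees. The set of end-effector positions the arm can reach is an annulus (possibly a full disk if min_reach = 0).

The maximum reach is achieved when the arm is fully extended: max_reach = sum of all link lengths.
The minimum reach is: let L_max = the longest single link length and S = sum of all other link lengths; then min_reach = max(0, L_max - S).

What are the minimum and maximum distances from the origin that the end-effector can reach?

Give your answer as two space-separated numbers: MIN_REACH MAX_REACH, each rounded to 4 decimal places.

Link lengths: [1.4, 3.0, 10.4]
max_reach = 1.4 + 3 + 10.4 = 14.8
L_max = max([1.4, 3.0, 10.4]) = 10.4
S (sum of others) = 14.8 - 10.4 = 4.4
min_reach = max(0, 10.4 - 4.4) = max(0, 6) = 6

Answer: 6.0000 14.8000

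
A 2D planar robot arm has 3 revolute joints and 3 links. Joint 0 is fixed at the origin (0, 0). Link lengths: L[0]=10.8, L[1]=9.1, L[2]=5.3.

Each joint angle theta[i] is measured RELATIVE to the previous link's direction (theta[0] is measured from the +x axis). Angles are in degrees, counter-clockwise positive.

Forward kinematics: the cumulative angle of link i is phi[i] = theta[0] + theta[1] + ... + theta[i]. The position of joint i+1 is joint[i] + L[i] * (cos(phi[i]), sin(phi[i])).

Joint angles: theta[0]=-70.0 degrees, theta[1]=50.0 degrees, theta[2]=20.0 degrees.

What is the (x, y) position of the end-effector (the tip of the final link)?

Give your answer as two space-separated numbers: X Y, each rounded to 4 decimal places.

Answer: 17.5450 -13.2611

Derivation:
joint[0] = (0.0000, 0.0000)  (base)
link 0: phi[0] = -70 = -70 deg
  cos(-70 deg) = 0.3420, sin(-70 deg) = -0.9397
  joint[1] = (0.0000, 0.0000) + 10.8 * (0.3420, -0.9397) = (0.0000 + 3.6938, 0.0000 + -10.1487) = (3.6938, -10.1487)
link 1: phi[1] = -70 + 50 = -20 deg
  cos(-20 deg) = 0.9397, sin(-20 deg) = -0.3420
  joint[2] = (3.6938, -10.1487) + 9.1 * (0.9397, -0.3420) = (3.6938 + 8.5512, -10.1487 + -3.1124) = (12.2450, -13.2611)
link 2: phi[2] = -70 + 50 + 20 = 0 deg
  cos(0 deg) = 1.0000, sin(0 deg) = 0.0000
  joint[3] = (12.2450, -13.2611) + 5.3 * (1.0000, 0.0000) = (12.2450 + 5.3000, -13.2611 + 0.0000) = (17.5450, -13.2611)
End effector: (17.5450, -13.2611)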